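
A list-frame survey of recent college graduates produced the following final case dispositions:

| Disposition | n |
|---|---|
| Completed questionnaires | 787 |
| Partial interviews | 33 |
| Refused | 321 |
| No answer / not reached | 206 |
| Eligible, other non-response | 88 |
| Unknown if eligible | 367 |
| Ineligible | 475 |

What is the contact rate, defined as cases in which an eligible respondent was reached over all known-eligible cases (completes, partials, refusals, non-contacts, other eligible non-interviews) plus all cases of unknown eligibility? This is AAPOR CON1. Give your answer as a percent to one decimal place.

Top: 787 + 33 + 321 + 88 = 1229
Denominator: 787 + 33 + 321 + 206 + 88 + 367 = 1802
CON1 = 1229 / 1802 = 0.6820

68.2%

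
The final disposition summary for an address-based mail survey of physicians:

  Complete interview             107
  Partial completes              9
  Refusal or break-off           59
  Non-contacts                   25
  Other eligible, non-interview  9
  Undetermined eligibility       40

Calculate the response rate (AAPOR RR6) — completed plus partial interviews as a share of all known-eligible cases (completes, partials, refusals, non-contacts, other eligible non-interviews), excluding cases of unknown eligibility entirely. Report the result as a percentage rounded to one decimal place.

Numerator = 107 + 9 = 116
Denominator = 107 + 9 + 59 + 25 + 9 = 209
RR6 = 116 / 209 = 0.5550

55.5%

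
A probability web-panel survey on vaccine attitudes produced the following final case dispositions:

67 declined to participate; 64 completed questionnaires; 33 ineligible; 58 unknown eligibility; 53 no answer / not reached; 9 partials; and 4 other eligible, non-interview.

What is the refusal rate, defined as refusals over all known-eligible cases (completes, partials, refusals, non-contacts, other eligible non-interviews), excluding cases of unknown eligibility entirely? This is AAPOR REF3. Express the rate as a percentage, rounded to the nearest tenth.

34.0%

Top → 67
Base → 64 + 9 + 67 + 53 + 4 = 197
REF3 = 67 / 197 = 0.3401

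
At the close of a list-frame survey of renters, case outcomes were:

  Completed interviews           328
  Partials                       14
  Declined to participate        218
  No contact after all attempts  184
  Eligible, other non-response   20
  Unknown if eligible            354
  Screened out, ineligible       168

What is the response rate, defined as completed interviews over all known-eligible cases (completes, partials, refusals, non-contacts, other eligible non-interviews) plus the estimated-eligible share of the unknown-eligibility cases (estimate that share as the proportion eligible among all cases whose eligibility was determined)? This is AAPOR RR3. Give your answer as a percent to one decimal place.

31.1%

Top → 328
Known eligible → 328 + 14 + 218 + 184 + 20 = 764
e = 764 / (764 + 168) = 764 / 932 = 0.8197
e × U → 0.8197 × 354 = 290.17
Denominator → 764 + 290.17 = 1054.17
RR3 = 328 / 1054.17 = 0.3111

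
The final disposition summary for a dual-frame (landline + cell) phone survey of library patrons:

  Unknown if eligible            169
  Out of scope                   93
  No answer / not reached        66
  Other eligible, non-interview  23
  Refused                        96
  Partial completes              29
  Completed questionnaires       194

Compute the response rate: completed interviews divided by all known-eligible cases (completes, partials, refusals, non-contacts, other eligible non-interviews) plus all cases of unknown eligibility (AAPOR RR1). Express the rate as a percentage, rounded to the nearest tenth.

33.6%

Numerator: 194
Denominator: 194 + 29 + 96 + 66 + 23 + 169 = 577
RR1 = 194 / 577 = 0.3362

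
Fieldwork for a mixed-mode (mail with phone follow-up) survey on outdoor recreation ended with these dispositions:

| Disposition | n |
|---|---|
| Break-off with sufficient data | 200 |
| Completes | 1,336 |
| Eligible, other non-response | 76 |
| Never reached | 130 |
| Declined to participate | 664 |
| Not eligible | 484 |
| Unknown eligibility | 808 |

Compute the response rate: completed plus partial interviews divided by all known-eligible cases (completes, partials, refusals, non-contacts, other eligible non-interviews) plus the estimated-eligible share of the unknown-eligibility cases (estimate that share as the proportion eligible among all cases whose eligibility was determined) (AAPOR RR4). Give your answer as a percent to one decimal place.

Num → 1336 + 200 = 1536
Known eligible → 1336 + 200 + 664 + 130 + 76 = 2406
e = 2406 / (2406 + 484) = 2406 / 2890 = 0.8325
e × U → 0.8325 × 808 = 672.66
Denom → 2406 + 672.66 = 3078.66
RR4 = 1536 / 3078.66 = 0.4989

49.9%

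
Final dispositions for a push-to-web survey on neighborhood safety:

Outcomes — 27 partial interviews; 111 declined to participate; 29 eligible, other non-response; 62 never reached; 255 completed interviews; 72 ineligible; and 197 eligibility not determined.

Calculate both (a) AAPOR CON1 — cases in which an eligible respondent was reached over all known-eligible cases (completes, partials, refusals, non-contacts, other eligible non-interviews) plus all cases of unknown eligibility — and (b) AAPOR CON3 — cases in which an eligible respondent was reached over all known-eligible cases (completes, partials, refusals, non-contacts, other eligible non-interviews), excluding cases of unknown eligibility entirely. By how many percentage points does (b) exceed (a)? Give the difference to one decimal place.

25.2

Num: 255 + 27 + 111 + 29 = 422
Denom: 255 + 27 + 111 + 62 + 29 + 197 = 681
CON1 = 422 / 681 = 0.6197
Denom: 255 + 27 + 111 + 62 + 29 = 484
CON3 = 422 / 484 = 0.8719
Difference = 87.19 − 61.97 = 25.22 percentage points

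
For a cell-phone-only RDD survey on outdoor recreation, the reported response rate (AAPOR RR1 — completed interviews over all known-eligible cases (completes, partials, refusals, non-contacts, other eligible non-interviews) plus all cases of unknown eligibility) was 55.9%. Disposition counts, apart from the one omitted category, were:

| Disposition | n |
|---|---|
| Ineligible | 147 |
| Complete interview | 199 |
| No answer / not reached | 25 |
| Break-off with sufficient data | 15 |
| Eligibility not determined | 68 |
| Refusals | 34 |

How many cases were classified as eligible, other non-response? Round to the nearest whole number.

15

RR1 = 199 / D = 0.559
D = 199 / 0.559 = 356.0
Other denominator terms total 341
eligible, other non-response = 356.0 − 341 ≈ 15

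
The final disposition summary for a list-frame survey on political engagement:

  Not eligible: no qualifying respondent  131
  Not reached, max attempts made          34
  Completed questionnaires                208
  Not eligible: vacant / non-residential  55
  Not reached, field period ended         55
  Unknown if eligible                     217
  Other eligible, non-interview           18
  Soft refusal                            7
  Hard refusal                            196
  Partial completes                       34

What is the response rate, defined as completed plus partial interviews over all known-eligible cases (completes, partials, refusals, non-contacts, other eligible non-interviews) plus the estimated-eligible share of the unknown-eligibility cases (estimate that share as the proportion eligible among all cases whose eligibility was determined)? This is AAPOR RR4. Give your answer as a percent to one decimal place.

33.9%

Refusals = 196 + 7 = 203
No answer / not reached = 55 + 34 = 89
Screened out, ineligible = 131 + 55 = 186
Num → 208 + 34 = 242
Known eligible → 208 + 34 + 203 + 89 + 18 = 552
e = 552 / (552 + 186) = 552 / 738 = 0.7480
e × U → 0.7480 × 217 = 162.32
Denominator → 552 + 162.32 = 714.32
RR4 = 242 / 714.32 = 0.3388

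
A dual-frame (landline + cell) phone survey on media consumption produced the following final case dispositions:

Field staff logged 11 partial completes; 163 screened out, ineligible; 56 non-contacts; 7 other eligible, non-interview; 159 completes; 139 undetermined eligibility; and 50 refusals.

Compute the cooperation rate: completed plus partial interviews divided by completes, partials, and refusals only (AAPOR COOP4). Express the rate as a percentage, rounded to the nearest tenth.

77.3%

Num → 159 + 11 = 170
Denominator → 159 + 11 + 50 = 220
COOP4 = 170 / 220 = 0.7727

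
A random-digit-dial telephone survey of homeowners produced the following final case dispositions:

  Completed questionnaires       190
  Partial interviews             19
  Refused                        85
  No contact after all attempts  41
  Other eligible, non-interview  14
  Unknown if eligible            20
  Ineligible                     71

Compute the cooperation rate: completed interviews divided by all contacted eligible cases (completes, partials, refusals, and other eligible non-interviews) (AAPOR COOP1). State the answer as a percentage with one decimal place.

61.7%

Num = 190
Base = 190 + 19 + 85 + 14 = 308
COOP1 = 190 / 308 = 0.6169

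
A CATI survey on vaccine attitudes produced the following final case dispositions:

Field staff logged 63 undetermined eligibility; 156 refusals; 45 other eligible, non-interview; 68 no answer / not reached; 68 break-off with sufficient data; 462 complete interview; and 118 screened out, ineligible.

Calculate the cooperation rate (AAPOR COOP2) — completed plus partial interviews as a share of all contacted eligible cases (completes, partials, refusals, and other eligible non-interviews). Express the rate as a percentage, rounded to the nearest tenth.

Num → 462 + 68 = 530
Denominator → 462 + 68 + 156 + 45 = 731
COOP2 = 530 / 731 = 0.7250

72.5%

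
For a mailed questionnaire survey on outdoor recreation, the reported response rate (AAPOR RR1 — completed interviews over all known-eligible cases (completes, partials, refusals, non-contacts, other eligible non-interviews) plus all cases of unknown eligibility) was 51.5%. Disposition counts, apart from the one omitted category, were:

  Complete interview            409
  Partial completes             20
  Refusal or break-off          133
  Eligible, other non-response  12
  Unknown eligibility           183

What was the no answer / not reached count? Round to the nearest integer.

37

RR1 = 409 / D = 0.515
D = 409 / 0.515 = 794.2
Remaining denominator categories sum to 757
no answer / not reached = 794.2 − 757 ≈ 37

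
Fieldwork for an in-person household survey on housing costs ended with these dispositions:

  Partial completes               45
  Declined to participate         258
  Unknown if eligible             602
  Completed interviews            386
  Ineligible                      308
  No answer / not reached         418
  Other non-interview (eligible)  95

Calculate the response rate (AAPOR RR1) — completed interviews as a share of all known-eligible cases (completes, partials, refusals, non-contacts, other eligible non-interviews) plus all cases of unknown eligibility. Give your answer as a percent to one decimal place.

21.4%

Numerator: 386
Denominator: 386 + 45 + 258 + 418 + 95 + 602 = 1804
RR1 = 386 / 1804 = 0.2140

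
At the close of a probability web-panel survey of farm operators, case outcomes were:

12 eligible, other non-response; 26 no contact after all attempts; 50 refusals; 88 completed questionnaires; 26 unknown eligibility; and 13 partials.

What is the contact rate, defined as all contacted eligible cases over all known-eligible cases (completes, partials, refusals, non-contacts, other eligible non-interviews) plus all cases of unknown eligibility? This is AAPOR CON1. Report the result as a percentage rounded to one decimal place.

75.8%

Top: 88 + 13 + 50 + 12 = 163
Denom: 88 + 13 + 50 + 26 + 12 + 26 = 215
CON1 = 163 / 215 = 0.7581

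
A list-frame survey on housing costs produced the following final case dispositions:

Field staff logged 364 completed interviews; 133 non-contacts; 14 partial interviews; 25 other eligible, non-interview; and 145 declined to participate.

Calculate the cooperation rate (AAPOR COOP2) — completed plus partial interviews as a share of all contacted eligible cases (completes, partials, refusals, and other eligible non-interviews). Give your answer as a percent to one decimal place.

Num = 364 + 14 = 378
Denominator = 364 + 14 + 145 + 25 = 548
COOP2 = 378 / 548 = 0.6898

69.0%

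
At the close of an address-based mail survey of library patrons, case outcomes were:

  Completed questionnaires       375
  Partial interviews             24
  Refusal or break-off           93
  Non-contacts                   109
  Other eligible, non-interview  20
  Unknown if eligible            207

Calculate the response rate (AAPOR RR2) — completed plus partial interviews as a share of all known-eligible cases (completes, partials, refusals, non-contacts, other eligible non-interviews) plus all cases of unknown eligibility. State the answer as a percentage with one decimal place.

48.2%

Top → 375 + 24 = 399
Denom → 375 + 24 + 93 + 109 + 20 + 207 = 828
RR2 = 399 / 828 = 0.4819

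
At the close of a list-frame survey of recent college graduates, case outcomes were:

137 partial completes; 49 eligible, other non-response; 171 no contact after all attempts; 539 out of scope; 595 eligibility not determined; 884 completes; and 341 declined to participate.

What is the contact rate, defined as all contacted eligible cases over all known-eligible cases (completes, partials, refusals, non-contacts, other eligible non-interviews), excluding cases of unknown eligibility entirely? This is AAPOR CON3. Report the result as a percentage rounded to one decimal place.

Num: 884 + 137 + 341 + 49 = 1411
Base: 884 + 137 + 341 + 171 + 49 = 1582
CON3 = 1411 / 1582 = 0.8919

89.2%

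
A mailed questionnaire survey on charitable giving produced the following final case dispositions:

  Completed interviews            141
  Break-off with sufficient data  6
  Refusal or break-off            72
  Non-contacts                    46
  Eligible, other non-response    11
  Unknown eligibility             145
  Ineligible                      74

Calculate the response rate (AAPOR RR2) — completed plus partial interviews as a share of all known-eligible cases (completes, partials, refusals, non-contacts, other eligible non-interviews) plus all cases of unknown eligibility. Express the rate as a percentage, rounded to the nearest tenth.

34.9%

Numerator = 141 + 6 = 147
Base = 141 + 6 + 72 + 46 + 11 + 145 = 421
RR2 = 147 / 421 = 0.3492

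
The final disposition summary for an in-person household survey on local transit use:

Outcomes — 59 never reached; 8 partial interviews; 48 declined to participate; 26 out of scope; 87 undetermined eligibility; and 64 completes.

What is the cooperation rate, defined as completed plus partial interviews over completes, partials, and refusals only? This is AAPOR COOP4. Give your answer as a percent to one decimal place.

Top → 64 + 8 = 72
Denom → 64 + 8 + 48 = 120
COOP4 = 72 / 120 = 0.6000

60.0%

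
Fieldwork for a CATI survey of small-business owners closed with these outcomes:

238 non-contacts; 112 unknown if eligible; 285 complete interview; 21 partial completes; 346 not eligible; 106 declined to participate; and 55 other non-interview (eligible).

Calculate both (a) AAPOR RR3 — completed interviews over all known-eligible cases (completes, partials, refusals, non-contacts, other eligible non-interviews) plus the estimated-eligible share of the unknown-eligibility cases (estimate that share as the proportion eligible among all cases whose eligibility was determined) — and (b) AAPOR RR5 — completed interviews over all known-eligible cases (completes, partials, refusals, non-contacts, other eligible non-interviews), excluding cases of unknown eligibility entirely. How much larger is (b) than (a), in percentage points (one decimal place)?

Numerator: 285
Determined eligible: 285 + 21 + 106 + 238 + 55 = 705
e = 705 / (705 + 346) = 705 / 1051 = 0.6708
e × U: 0.6708 × 112 = 75.13
Base: 705 + 75.13 = 780.13
RR3 = 285 / 780.13 = 0.3653
Base: 285 + 21 + 106 + 238 + 55 = 705
RR5 = 285 / 705 = 0.4043
Difference = 40.43 − 36.53 = 3.90 percentage points

3.9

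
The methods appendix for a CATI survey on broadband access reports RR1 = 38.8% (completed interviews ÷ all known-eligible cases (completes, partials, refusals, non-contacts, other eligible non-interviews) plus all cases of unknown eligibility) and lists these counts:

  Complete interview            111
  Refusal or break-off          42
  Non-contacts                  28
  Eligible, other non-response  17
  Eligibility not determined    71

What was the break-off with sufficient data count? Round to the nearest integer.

RR1 = 111 / D = 0.388
D = 111 / 0.388 = 286.1
Other denominator terms total 269
break-off with sufficient data = 286.1 − 269 ≈ 17

17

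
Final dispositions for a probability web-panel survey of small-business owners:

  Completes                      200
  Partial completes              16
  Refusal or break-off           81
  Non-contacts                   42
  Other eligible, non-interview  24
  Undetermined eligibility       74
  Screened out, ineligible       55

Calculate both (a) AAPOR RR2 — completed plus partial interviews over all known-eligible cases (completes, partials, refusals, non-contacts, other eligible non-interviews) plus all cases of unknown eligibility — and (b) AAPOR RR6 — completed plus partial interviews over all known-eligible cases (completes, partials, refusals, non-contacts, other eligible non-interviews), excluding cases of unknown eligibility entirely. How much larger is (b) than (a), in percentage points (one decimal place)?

10.1

Numerator: 200 + 16 = 216
Denom: 200 + 16 + 81 + 42 + 24 + 74 = 437
RR2 = 216 / 437 = 0.4943
Denom: 200 + 16 + 81 + 42 + 24 = 363
RR6 = 216 / 363 = 0.5950
Difference = 59.50 − 49.43 = 10.07 percentage points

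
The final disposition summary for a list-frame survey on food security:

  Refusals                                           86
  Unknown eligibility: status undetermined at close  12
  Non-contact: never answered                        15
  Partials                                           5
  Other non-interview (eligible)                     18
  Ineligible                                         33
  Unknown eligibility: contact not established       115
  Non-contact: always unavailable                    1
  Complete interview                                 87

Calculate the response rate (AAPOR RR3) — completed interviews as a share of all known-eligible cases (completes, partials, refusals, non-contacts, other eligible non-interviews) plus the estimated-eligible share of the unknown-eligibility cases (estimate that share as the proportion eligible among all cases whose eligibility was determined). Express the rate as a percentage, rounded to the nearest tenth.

27.0%

Never reached = 15 + 1 = 16
Undetermined eligibility = 115 + 12 = 127
Num → 87
Eligible (known) → 87 + 5 + 86 + 16 + 18 = 212
e = 212 / (212 + 33) = 212 / 245 = 0.8653
Estimated eligible among unknowns → 0.8653 × 127 = 109.89
Denom → 212 + 109.89 = 321.89
RR3 = 87 / 321.89 = 0.2703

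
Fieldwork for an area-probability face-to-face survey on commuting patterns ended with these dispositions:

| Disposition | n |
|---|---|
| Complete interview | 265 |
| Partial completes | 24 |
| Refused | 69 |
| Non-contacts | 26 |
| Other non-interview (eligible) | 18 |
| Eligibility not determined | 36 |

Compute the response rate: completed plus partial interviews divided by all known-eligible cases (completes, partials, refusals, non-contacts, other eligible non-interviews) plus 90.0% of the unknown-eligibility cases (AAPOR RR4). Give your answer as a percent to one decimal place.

Top → 265 + 24 = 289
Eligible (known) → 265 + 24 + 69 + 26 + 18 = 402
Estimated eligible among unknowns → 0.9000 × 36 = 32.40
Base → 402 + 32.40 = 434.40
RR4 = 289 / 434.40 = 0.6653

66.5%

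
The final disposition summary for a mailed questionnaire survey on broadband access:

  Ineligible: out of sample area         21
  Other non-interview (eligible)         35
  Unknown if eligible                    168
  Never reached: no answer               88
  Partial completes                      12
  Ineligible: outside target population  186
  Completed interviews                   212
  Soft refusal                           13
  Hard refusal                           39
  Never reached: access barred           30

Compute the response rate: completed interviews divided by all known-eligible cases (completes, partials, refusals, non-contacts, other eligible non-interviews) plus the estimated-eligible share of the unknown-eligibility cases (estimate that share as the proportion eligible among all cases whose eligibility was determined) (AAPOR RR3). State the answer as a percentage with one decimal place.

Refused = 39 + 13 = 52
No contact after all attempts = 88 + 30 = 118
Screened out, ineligible = 186 + 21 = 207
Top → 212
Determined eligible → 212 + 12 + 52 + 118 + 35 = 429
e = 429 / (429 + 207) = 429 / 636 = 0.6745
e × U → 0.6745 × 168 = 113.32
Denom → 429 + 113.32 = 542.32
RR3 = 212 / 542.32 = 0.3909

39.1%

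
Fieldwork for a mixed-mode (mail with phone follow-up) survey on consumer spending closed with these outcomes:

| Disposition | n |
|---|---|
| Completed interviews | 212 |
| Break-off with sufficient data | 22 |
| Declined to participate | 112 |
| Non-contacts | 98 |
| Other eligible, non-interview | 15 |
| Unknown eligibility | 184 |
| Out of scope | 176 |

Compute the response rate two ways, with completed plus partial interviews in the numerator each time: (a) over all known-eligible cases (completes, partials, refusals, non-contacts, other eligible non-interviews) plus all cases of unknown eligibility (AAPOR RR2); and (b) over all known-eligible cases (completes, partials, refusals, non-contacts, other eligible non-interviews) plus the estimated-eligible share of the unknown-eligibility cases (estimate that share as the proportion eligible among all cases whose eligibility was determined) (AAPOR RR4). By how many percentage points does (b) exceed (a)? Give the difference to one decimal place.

Num → 212 + 22 = 234
Denom → 212 + 22 + 112 + 98 + 15 + 184 = 643
RR2 = 234 / 643 = 0.3639
Determined eligible → 212 + 22 + 112 + 98 + 15 = 459
e = 459 / (459 + 176) = 459 / 635 = 0.7228
e × U → 0.7228 × 184 = 133.00
Denom → 459 + 133.00 = 592.00
RR4 = 234 / 592.00 = 0.3953
Difference = 39.53 − 36.39 = 3.14 percentage points

3.1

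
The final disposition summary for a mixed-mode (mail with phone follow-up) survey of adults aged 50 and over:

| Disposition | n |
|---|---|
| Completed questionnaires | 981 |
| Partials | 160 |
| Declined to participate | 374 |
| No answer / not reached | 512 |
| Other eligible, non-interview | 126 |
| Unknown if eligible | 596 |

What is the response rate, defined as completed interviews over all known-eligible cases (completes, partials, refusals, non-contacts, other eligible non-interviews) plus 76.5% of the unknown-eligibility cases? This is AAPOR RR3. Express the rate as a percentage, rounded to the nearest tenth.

37.6%

Top: 981
Known eligible: 981 + 160 + 374 + 512 + 126 = 2153
e × U: 0.7650 × 596 = 455.94
Denom: 2153 + 455.94 = 2608.94
RR3 = 981 / 2608.94 = 0.3760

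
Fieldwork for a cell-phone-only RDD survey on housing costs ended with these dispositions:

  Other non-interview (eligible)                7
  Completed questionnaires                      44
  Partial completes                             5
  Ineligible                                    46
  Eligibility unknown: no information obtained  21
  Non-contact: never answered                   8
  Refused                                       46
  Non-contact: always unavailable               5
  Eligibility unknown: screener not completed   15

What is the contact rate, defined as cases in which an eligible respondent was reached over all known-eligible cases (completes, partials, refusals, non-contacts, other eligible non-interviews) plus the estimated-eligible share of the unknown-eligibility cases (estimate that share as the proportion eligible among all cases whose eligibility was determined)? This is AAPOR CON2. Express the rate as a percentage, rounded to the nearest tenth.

No answer / not reached = 8 + 5 = 13
Unknown if eligible = 15 + 21 = 36
Top → 44 + 5 + 46 + 7 = 102
Known eligible → 44 + 5 + 46 + 13 + 7 = 115
e = 115 / (115 + 46) = 115 / 161 = 0.7143
Estimated eligible among unknowns → 0.7143 × 36 = 25.71
Base → 115 + 25.71 = 140.71
CON2 = 102 / 140.71 = 0.7249

72.5%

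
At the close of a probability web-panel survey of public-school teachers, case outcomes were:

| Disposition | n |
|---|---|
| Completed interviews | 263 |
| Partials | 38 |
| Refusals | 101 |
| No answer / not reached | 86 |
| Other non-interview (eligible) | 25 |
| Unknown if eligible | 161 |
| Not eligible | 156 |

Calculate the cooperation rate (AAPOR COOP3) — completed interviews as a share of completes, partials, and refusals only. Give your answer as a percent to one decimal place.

Num → 263
Base → 263 + 38 + 101 = 402
COOP3 = 263 / 402 = 0.6542

65.4%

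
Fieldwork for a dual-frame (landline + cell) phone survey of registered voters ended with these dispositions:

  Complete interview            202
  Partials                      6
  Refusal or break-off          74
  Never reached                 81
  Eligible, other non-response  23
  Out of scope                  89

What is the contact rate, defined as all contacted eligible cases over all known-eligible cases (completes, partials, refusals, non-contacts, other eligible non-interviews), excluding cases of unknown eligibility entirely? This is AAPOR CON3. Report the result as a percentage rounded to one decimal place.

Numerator: 202 + 6 + 74 + 23 = 305
Denominator: 202 + 6 + 74 + 81 + 23 = 386
CON3 = 305 / 386 = 0.7902

79.0%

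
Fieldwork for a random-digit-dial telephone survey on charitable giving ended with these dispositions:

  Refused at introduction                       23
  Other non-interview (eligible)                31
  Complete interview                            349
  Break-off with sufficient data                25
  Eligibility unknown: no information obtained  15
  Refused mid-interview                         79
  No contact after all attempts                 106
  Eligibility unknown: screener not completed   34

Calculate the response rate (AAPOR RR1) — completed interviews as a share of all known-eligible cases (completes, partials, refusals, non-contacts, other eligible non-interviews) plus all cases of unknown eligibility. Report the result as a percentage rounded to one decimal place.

Refusals = 23 + 79 = 102
Undetermined eligibility = 34 + 15 = 49
Numerator → 349
Base → 349 + 25 + 102 + 106 + 31 + 49 = 662
RR1 = 349 / 662 = 0.5272

52.7%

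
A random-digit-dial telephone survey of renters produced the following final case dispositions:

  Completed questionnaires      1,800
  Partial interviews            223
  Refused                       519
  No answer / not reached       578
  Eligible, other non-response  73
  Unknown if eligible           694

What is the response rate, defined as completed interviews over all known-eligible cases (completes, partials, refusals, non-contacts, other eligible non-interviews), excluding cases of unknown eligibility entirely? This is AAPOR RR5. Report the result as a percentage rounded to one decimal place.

56.4%

Num → 1800
Base → 1800 + 223 + 519 + 578 + 73 = 3193
RR5 = 1800 / 3193 = 0.5637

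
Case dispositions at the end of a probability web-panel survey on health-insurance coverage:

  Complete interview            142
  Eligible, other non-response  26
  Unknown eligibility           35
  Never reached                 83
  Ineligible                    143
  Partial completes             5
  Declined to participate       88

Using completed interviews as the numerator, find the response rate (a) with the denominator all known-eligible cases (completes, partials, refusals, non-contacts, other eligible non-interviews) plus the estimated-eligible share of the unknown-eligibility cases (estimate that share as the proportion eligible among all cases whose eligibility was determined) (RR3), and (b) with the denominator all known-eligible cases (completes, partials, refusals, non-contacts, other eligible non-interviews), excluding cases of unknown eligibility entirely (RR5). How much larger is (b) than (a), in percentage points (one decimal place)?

Top → 142
Eligible (known) → 142 + 5 + 88 + 83 + 26 = 344
e = 344 / (344 + 143) = 344 / 487 = 0.7064
e × U → 0.7064 × 35 = 24.72
Denominator → 344 + 24.72 = 368.72
RR3 = 142 / 368.72 = 0.3851
Denominator → 142 + 5 + 88 + 83 + 26 = 344
RR5 = 142 / 344 = 0.4128
Difference = 41.28 − 38.51 = 2.77 percentage points

2.8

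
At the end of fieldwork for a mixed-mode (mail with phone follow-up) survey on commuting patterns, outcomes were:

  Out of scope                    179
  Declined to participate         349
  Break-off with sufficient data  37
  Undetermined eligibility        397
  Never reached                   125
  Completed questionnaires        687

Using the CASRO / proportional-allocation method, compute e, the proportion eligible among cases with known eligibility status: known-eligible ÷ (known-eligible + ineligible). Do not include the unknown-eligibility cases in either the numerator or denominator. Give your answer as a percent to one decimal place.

Known eligible: 687 + 37 + 349 + 125 = 1198
e = 1198 / (1198 + 179) = 1198 / 1377 = 0.8700

87.0%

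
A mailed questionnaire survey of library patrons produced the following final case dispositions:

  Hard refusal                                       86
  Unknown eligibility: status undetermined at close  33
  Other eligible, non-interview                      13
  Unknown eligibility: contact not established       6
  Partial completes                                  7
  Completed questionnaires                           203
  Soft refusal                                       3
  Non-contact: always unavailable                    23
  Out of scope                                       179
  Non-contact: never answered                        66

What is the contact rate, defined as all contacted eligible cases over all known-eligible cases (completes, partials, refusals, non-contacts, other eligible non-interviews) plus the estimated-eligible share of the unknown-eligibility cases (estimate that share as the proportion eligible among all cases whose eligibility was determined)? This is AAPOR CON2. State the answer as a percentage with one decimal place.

Declined to participate = 86 + 3 = 89
Never reached = 66 + 23 = 89
Undetermined eligibility = 6 + 33 = 39
Top: 203 + 7 + 89 + 13 = 312
Determined eligible: 203 + 7 + 89 + 89 + 13 = 401
e = 401 / (401 + 179) = 401 / 580 = 0.6914
e × U: 0.6914 × 39 = 26.96
Base: 401 + 26.96 = 427.96
CON2 = 312 / 427.96 = 0.7290

72.9%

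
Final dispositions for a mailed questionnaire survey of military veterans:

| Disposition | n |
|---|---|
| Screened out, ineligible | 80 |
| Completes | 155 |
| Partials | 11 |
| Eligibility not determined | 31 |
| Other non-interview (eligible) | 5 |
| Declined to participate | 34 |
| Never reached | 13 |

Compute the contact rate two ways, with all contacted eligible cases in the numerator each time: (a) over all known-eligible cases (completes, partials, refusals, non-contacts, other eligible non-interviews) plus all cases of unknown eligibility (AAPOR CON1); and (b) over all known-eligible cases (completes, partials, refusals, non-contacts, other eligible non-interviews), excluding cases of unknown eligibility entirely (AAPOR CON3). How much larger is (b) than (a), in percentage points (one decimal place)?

11.7

Top = 155 + 11 + 34 + 5 = 205
Denom = 155 + 11 + 34 + 13 + 5 + 31 = 249
CON1 = 205 / 249 = 0.8233
Denom = 155 + 11 + 34 + 13 + 5 = 218
CON3 = 205 / 218 = 0.9404
Difference = 94.04 − 82.33 = 11.71 percentage points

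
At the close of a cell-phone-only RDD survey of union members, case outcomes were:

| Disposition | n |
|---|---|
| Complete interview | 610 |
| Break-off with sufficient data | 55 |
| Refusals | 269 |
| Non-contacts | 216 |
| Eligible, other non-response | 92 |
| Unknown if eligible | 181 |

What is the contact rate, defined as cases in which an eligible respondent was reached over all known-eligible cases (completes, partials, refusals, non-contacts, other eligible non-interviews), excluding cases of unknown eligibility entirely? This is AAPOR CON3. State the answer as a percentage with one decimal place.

Numerator → 610 + 55 + 269 + 92 = 1026
Base → 610 + 55 + 269 + 216 + 92 = 1242
CON3 = 1026 / 1242 = 0.8261

82.6%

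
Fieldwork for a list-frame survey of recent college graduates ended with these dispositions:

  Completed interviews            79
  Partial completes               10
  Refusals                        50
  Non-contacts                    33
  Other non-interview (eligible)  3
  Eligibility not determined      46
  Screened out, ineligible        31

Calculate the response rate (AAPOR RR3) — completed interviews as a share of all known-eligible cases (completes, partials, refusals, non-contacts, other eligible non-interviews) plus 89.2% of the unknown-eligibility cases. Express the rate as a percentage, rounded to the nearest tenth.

Top = 79
Determined eligible = 79 + 10 + 50 + 33 + 3 = 175
Estimated eligible among unknowns = 0.8920 × 46 = 41.03
Denominator = 175 + 41.03 = 216.03
RR3 = 79 / 216.03 = 0.3657

36.6%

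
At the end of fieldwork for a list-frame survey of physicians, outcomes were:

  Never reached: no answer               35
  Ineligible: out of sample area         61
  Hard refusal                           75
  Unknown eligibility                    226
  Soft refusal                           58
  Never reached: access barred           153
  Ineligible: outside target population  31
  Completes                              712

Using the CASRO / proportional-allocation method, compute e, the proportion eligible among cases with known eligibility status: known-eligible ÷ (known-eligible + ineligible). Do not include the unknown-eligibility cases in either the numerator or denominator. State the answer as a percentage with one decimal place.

Refusals = 75 + 58 = 133
Never reached = 35 + 153 = 188
Not eligible = 31 + 61 = 92
Determined eligible: 712 + 133 + 188 = 1033
e = 1033 / (1033 + 92) = 1033 / 1125 = 0.9182

91.8%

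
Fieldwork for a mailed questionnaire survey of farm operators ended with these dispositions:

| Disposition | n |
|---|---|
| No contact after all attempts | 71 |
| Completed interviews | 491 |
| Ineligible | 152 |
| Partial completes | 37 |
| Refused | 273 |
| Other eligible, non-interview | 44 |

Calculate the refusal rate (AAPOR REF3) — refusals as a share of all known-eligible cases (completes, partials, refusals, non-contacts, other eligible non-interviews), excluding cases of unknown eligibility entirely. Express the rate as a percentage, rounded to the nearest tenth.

29.8%

Num → 273
Denom → 491 + 37 + 273 + 71 + 44 = 916
REF3 = 273 / 916 = 0.2980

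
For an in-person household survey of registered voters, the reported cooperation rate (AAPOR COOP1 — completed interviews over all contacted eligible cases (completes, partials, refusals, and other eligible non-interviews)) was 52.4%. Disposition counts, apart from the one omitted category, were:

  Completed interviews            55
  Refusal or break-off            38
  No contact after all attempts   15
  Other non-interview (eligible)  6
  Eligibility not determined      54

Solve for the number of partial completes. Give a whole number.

6

COOP1 = 55 / D = 0.524
D = 55 / 0.524 = 105.0
Other denominator terms total 99
partial completes = 105.0 − 99 ≈ 6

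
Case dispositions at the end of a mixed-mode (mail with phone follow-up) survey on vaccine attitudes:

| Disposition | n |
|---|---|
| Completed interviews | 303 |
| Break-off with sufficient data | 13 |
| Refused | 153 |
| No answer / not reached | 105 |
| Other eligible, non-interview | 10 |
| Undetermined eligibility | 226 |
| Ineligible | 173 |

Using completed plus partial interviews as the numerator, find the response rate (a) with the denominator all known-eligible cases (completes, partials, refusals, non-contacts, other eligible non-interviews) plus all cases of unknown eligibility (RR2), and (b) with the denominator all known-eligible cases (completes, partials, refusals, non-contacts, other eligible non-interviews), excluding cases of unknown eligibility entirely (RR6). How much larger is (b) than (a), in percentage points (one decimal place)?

15.1

Num: 303 + 13 = 316
Base: 303 + 13 + 153 + 105 + 10 + 226 = 810
RR2 = 316 / 810 = 0.3901
Base: 303 + 13 + 153 + 105 + 10 = 584
RR6 = 316 / 584 = 0.5411
Difference = 54.11 − 39.01 = 15.10 percentage points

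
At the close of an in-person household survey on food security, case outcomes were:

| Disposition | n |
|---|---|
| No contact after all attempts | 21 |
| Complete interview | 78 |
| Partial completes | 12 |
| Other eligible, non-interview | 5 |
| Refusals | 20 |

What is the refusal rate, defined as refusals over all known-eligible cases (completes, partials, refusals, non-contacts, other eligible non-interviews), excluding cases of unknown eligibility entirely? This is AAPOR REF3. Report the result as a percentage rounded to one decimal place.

Num = 20
Denominator = 78 + 12 + 20 + 21 + 5 = 136
REF3 = 20 / 136 = 0.1471

14.7%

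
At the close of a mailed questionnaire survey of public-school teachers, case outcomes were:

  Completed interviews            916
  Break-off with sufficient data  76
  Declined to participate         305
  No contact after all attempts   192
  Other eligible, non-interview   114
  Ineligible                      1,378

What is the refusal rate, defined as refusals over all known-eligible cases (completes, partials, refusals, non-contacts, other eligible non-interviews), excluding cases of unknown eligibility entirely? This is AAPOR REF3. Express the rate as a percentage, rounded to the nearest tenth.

Num = 305
Base = 916 + 76 + 305 + 192 + 114 = 1603
REF3 = 305 / 1603 = 0.1903

19.0%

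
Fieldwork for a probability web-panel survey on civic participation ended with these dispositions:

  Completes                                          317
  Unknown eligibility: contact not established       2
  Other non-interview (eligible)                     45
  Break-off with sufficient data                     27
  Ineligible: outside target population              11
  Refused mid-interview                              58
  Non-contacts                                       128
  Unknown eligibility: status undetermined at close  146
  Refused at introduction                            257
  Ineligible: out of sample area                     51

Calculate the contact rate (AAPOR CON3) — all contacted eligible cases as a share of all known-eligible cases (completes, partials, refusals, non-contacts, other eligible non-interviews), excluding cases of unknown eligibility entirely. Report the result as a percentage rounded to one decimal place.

Declined to participate = 257 + 58 = 315
Eligibility not determined = 2 + 146 = 148
Not eligible = 11 + 51 = 62
Numerator: 317 + 27 + 315 + 45 = 704
Denominator: 317 + 27 + 315 + 128 + 45 = 832
CON3 = 704 / 832 = 0.8462

84.6%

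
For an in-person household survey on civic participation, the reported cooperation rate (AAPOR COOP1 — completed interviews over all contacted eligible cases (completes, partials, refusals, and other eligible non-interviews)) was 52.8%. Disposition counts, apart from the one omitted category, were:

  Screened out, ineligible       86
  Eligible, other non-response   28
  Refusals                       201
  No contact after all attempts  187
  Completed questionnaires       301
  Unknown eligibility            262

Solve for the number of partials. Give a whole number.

40

COOP1 = 301 / D = 0.528
D = 301 / 0.528 = 570.1
Rest of base = 530
partials = 570.1 − 530 ≈ 40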